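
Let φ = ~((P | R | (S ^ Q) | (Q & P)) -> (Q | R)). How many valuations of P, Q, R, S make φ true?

P  Q  R  S  |  φ
T  T  T  T  |  F
T  T  T  F  |  F
T  T  F  T  |  F
T  T  F  F  |  F
T  F  T  T  |  F
T  F  T  F  |  F
T  F  F  T  |  T
T  F  F  F  |  T
F  T  T  T  |  F
F  T  T  F  |  F
F  T  F  T  |  F
F  T  F  F  |  F
F  F  T  T  |  F
F  F  T  F  |  F
F  F  F  T  |  T
F  F  F  F  |  F
The formula is true on 3 of the 16 rows.

3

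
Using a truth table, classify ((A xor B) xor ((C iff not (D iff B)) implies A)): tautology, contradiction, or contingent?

contingent

A | B | C | D | (A xor B) | (D iff B) | not (D iff B) | (C iff not (D iff B)) | φ
- | - | - | - | --------- | --------- | ------------- | --------------------- | -
F | F | F | F |     F     |     T     |       F       |           T           | F
F | F | F | T |     F     |     F     |       T       |           F           | T
F | F | T | F |     F     |     T     |       F       |           F           | T
F | F | T | T |     F     |     F     |       T       |           T           | F
F | T | F | F |     T     |     F     |       T       |           F           | F
F | T | F | T |     T     |     T     |       F       |           T           | T
F | T | T | F |     T     |     F     |       T       |           T           | T
F | T | T | T |     T     |     T     |       F       |           F           | F
T | F | F | F |     T     |     T     |       F       |           T           | F
T | F | F | T |     T     |     F     |       T       |           F           | F
T | F | T | F |     T     |     T     |       F       |           F           | F
T | F | T | T |     T     |     F     |       T       |           T           | F
T | T | F | F |     F     |     F     |       T       |           F           | T
T | T | F | T |     F     |     T     |       F       |           T           | T
T | T | T | F |     F     |     F     |       T       |           T           | T
T | T | T | T |     F     |     T     |       F       |           F           | T
8 of 16 rows are T, so the formula is contingent.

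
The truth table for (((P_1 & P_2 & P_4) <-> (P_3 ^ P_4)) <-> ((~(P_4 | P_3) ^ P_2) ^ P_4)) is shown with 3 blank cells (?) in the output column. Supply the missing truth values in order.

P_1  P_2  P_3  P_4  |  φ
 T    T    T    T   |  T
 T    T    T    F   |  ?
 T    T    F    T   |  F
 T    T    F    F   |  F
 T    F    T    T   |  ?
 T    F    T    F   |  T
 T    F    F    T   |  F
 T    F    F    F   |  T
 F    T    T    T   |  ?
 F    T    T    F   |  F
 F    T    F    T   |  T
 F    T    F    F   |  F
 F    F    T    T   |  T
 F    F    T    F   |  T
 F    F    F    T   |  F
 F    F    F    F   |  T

Row P_1=T, P_2=T, P_3=T, P_4=F: ((P_1 & P_2 & P_4) <-> (P_3 ^ P_4)) = F, ((~(P_4 | P_3) ^ P_2) ^ P_4) = T, so the formula = F.
Row P_1=T, P_2=F, P_3=T, P_4=T: ((P_1 & P_2 & P_4) <-> (P_3 ^ P_4)) = T, ((~(P_4 | P_3) ^ P_2) ^ P_4) = T, so the formula = T.
Row P_1=F, P_2=T, P_3=T, P_4=T: ((P_1 & P_2 & P_4) <-> (P_3 ^ P_4)) = T, ((~(P_4 | P_3) ^ P_2) ^ P_4) = F, so the formula = F.

F, T, F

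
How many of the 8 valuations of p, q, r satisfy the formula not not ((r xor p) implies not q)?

p | q | r || φ
T | T | T || T
T | T | F || F
T | F | T || T
T | F | F || T
F | T | T || F
F | T | F || T
F | F | T || T
F | F | F || T
The formula is true on 6 of the 8 rows.

6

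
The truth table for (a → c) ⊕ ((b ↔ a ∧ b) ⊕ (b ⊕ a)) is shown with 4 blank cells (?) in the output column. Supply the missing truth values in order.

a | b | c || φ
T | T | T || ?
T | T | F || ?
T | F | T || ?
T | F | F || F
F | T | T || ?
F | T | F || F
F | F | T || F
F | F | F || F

Row a=T, b=T, c=T: (a → c) = T, ((b ↔ a ∧ b) ⊕ (b ⊕ a)) = T, so the formula = F.
Row a=T, b=T, c=F: (a → c) = F, ((b ↔ a ∧ b) ⊕ (b ⊕ a)) = T, so the formula = T.
Row a=T, b=F, c=T: (a → c) = T, ((b ↔ a ∧ b) ⊕ (b ⊕ a)) = F, so the formula = T.
Row a=F, b=T, c=T: (a → c) = T, ((b ↔ a ∧ b) ⊕ (b ⊕ a)) = T, so the formula = F.

F, T, T, F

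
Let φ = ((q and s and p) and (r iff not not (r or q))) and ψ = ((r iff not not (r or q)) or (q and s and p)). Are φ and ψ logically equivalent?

not equivalent

p | q | r | s | φ | ψ
- | - | - | - | - | -
T | T | T | T | T | T
T | T | T | F | F | T
T | T | F | T | F | T
T | T | F | F | F | F
T | F | T | T | F | T
T | F | T | F | F | T
T | F | F | T | F | T
T | F | F | F | F | T
F | T | T | T | F | T
F | T | T | F | F | T
F | T | F | T | F | F
F | T | F | F | F | F
F | F | T | T | F | T
F | F | T | F | F | T
F | F | F | T | F | T
F | F | F | F | F | T
The columns differ at p=T, q=T, r=T, s=F (φ=F, ψ=T), so they are not equivalent.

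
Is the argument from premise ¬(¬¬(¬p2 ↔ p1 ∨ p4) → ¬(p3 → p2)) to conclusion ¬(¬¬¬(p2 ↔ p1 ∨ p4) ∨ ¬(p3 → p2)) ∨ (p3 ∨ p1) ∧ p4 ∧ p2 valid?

p1  p2  p3  p4  |  φ  ψ
1   1   1   1   |  0  1
1   1   1   0   |  0  1
1   1   0   1   |  0  1
1   1   0   0   |  0  1
1   0   1   1   |  0  0
1   0   1   0   |  0  0
1   0   0   1   |  1  0
1   0   0   0   |  1  0
0   1   1   1   |  0  1
0   1   1   0   |  1  0
0   1   0   1   |  0  1
0   1   0   0   |  1  0
0   0   1   1   |  0  0
0   0   1   0   |  0  0
0   0   0   1   |  1  0
0   0   0   0   |  0  1
At p1=1, p2=0, p3=0, p4=1 we have φ true but ψ false, so φ does not entail ψ.

no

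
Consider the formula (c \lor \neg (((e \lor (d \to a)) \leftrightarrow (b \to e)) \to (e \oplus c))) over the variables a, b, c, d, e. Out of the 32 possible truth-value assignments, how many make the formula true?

20

a | b | c | d | e || φ
T | T | T | T | T || T
T | T | T | T | F || T
T | T | T | F | T || T
T | T | T | F | F || T
T | T | F | T | T || F
T | T | F | T | F || F
T | T | F | F | T || F
T | T | F | F | F || F
T | F | T | T | T || T
T | F | T | T | F || T
T | F | T | F | T || T
T | F | T | F | F || T
T | F | F | T | T || F
T | F | F | T | F || T
T | F | F | F | T || F
T | F | F | F | F || T
F | T | T | T | T || T
F | T | T | T | F || T
F | T | T | F | T || T
F | T | T | F | F || T
F | T | F | T | T || F
F | T | F | T | F || T
F | T | F | F | T || F
F | T | F | F | F || F
F | F | T | T | T || T
F | F | T | T | F || T
F | F | T | F | T || T
F | F | T | F | F || T
F | F | F | T | T || F
F | F | F | T | F || F
F | F | F | F | T || F
F | F | F | F | F || T
The formula is true on 20 of the 32 rows.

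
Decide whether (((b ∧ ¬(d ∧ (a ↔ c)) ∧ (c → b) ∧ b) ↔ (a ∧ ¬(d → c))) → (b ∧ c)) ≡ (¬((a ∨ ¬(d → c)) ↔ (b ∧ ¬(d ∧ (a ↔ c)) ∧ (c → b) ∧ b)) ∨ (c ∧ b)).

a  b  c  d  |  φ  ψ
F  F  F  F  |  F  F
F  F  F  T  |  F  T
F  F  T  F  |  F  F
F  F  T  T  |  F  F
F  T  F  F  |  T  T
F  T  F  T  |  F  T
F  T  T  F  |  T  T
F  T  T  T  |  T  T
T  F  F  F  |  F  T
T  F  F  T  |  T  T
T  F  T  F  |  F  T
T  F  T  T  |  F  T
T  T  F  F  |  T  F
T  T  F  T  |  F  F
T  T  T  F  |  T  T
T  T  T  T  |  T  T
The columns differ at a=F, b=F, c=F, d=T (φ=F, ψ=T), so they are not equivalent.

not equivalent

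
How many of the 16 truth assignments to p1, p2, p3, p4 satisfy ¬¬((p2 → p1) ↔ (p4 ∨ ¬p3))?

10

  p1  |   p2  |   p3  |   p4  | ¬¬((p2 → p1) ↔ (p4 ∨ ¬p3))
----- | ----- | ----- | ----- | --------------------------
False | False | False | False |            True           
False | False | False |  True |            True           
False | False |  True | False |           False           
False | False |  True |  True |            True           
False |  True | False | False |           False           
False |  True | False |  True |           False           
False |  True |  True | False |            True           
False |  True |  True |  True |           False           
 True | False | False | False |            True           
 True | False | False |  True |            True           
 True | False |  True | False |           False           
 True | False |  True |  True |            True           
 True |  True | False | False |            True           
 True |  True | False |  True |            True           
 True |  True |  True | False |           False           
 True |  True |  True |  True |            True           
The formula is true on 10 of the 16 rows.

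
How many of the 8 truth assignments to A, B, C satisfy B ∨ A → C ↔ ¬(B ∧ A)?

5

A | B | C || (((B ∨ A) → C) ↔ ¬(B ∧ A))
F | F | F ||             T             
F | F | T ||             T             
F | T | F ||             F             
F | T | T ||             T             
T | F | F ||             F             
T | F | T ||             T             
T | T | F ||             T             
T | T | T ||             F             
The formula is true on 5 of the 8 rows.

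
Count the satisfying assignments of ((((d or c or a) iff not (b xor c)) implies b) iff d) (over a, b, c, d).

  a   |   b   |   c   |   d   | (d or c or a) | (b xor c) | not (b xor c) |   φ  
----- | ----- | ----- | ----- | ------------- | --------- | ------------- | -----
False | False | False | False |     False     |   False   |      True     | False
False | False | False |  True |      True     |   False   |      True     | False
False | False |  True | False |      True     |    True   |     False     | False
False | False |  True |  True |      True     |    True   |     False     |  True
False |  True | False | False |     False     |    True   |     False     | False
False |  True | False |  True |      True     |    True   |     False     |  True
False |  True |  True | False |      True     |   False   |      True     | False
False |  True |  True |  True |      True     |   False   |      True     |  True
 True | False | False | False |      True     |   False   |      True     |  True
 True | False | False |  True |      True     |   False   |      True     | False
 True | False |  True | False |      True     |    True   |     False     | False
 True | False |  True |  True |      True     |    True   |     False     |  True
 True |  True | False | False |      True     |    True   |     False     | False
 True |  True | False |  True |      True     |    True   |     False     |  True
 True |  True |  True | False |      True     |   False   |      True     | False
 True |  True |  True |  True |      True     |   False   |      True     |  True
The formula is true on 7 of the 16 rows.

7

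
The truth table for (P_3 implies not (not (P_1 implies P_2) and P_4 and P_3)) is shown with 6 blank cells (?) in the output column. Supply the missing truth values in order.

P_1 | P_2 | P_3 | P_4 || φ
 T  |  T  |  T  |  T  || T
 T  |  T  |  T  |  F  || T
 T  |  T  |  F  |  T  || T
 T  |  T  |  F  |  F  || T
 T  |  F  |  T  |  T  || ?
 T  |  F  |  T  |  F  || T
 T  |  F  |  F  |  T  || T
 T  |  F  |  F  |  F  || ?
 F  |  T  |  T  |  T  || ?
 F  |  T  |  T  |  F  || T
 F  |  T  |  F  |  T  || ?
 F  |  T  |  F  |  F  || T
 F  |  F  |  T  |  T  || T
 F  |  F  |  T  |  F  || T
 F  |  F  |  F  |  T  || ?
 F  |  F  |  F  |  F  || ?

Row P_1=T, P_2=F, P_3=T, P_4=T: not (not (P_1 implies P_2) and P_4 and P_3) = F, so the formula = F.
Row P_1=T, P_2=F, P_3=F, P_4=F: not (not (P_1 implies P_2) and P_4 and P_3) = T, so the formula = T.
Row P_1=F, P_2=T, P_3=T, P_4=T: not (not (P_1 implies P_2) and P_4 and P_3) = T, so the formula = T.
Row P_1=F, P_2=T, P_3=F, P_4=T: not (not (P_1 implies P_2) and P_4 and P_3) = T, so the formula = T.
Row P_1=F, P_2=F, P_3=F, P_4=T: not (not (P_1 implies P_2) and P_4 and P_3) = T, so the formula = T.
Row P_1=F, P_2=F, P_3=F, P_4=F: not (not (P_1 implies P_2) and P_4 and P_3) = T, so the formula = T.

F, T, T, T, T, T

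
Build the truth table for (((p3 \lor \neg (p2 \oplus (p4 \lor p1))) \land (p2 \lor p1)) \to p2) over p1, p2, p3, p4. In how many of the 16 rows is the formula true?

14

p1  p2  p3  p4  |  φ
1   1   1   1   |  1
1   1   1   0   |  1
1   1   0   1   |  1
1   1   0   0   |  1
1   0   1   1   |  0
1   0   1   0   |  0
1   0   0   1   |  1
1   0   0   0   |  1
0   1   1   1   |  1
0   1   1   0   |  1
0   1   0   1   |  1
0   1   0   0   |  1
0   0   1   1   |  1
0   0   1   0   |  1
0   0   0   1   |  1
0   0   0   0   |  1
The formula is true on 14 of the 16 rows.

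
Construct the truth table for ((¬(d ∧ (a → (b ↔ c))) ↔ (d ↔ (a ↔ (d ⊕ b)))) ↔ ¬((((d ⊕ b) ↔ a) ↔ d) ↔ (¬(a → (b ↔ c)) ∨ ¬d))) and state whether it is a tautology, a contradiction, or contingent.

contradiction

a | b | c | d || (b ↔ c) | (a → (b ↔ c)) | (d ∧ (a → (b ↔ c))) | ¬(d ∧ (a → (b ↔ c))) | (d ⊕ b) | (a ↔ (d ⊕ b)) | (d ↔ (a ↔ (d ⊕ b))) | ((d ⊕ b) ↔ a) | (((d ⊕ b) ↔ a) ↔ d) | ¬(a → (b ↔ c)) | ¬d | (¬(a → (b ↔ c)) ∨ ¬d) | φ
T | T | T | T ||    T    |       T       |          T          |          F           |    F    |       F       |          F          |       F       |          F          |       F        | F  |           F           | F
T | T | T | F ||    T    |       T       |          F          |          T           |    T    |       T       |          F          |       T       |          F          |       F        | T  |           T           | F
T | T | F | T ||    F    |       F       |          F          |          T           |    F    |       F       |          F          |       F       |          F          |       T        | F  |           T           | F
T | T | F | F ||    F    |       F       |          F          |          T           |    T    |       T       |          F          |       T       |          F          |       T        | T  |           T           | F
T | F | T | T ||    F    |       F       |          F          |          T           |    T    |       T       |          T          |       T       |          T          |       T        | F  |           T           | F
T | F | T | F ||    F    |       F       |          F          |          T           |    F    |       F       |          T          |       F       |          T          |       T        | T  |           T           | F
T | F | F | T ||    T    |       T       |          T          |          F           |    T    |       T       |          T          |       T       |          T          |       F        | F  |           F           | F
T | F | F | F ||    T    |       T       |          F          |          T           |    F    |       F       |          T          |       F       |          T          |       F        | T  |           T           | F
F | T | T | T ||    T    |       T       |          T          |          F           |    F    |       T       |          T          |       T       |          T          |       F        | F  |           F           | F
F | T | T | F ||    T    |       T       |          F          |          T           |    T    |       F       |          T          |       F       |          T          |       F        | T  |           T           | F
F | T | F | T ||    F    |       T       |          T          |          F           |    F    |       T       |          T          |       T       |          T          |       F        | F  |           F           | F
F | T | F | F ||    F    |       T       |          F          |          T           |    T    |       F       |          T          |       F       |          T          |       F        | T  |           T           | F
F | F | T | T ||    F    |       T       |          T          |          F           |    T    |       F       |          F          |       F       |          F          |       F        | F  |           F           | F
F | F | T | F ||    F    |       T       |          F          |          T           |    F    |       T       |          F          |       T       |          F          |       F        | T  |           T           | F
F | F | F | T ||    T    |       T       |          T          |          F           |    T    |       F       |          F          |       F       |          F          |       F        | F  |           F           | F
F | F | F | F ||    T    |       T       |          F          |          T           |    F    |       T       |          F          |       T       |          F          |       F        | T  |           T           | F
Every row is F, so the formula is a contradiction.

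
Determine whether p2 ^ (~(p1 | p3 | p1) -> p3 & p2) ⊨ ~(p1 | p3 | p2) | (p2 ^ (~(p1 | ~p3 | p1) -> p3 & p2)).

no

p1 | p2 | p3 | φ | ψ
-- | -- | -- | - | -
T  | T  | T  | F | F
T  | T  | F  | F | F
T  | F  | T  | T | T
T  | F  | F  | T | T
F  | T  | T  | F | F
F  | T  | F  | T | F
F  | F  | T  | T | F
F  | F  | F  | F | T
At p1=F, p2=T, p3=F we have φ true but ψ false, so φ does not entail ψ.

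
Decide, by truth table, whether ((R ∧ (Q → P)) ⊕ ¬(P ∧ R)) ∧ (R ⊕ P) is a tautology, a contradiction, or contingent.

P | Q | R || φ
F | F | F || F
F | F | T || F
F | T | F || F
F | T | T || T
T | F | F || T
T | F | T || F
T | T | F || T
T | T | T || F
3 of 8 rows are T, so the formula is contingent.

contingent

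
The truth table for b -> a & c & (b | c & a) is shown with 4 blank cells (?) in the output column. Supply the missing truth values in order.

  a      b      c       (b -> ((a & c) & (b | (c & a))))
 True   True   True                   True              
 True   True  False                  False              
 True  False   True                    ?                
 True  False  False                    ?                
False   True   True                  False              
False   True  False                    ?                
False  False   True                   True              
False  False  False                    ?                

Row a=True, b=False, c=True: (a & c & (b | c & a)) = True, so (b -> ((a & c) & (b | (c & a)))) = True.
Row a=True, b=False, c=False: (a & c & (b | c & a)) = False, so (b -> ((a & c) & (b | (c & a)))) = True.
Row a=False, b=True, c=False: (a & c & (b | c & a)) = False, so (b -> ((a & c) & (b | (c & a)))) = False.
Row a=False, b=False, c=False: (a & c & (b | c & a)) = False, so (b -> ((a & c) & (b | (c & a)))) = True.

True, True, False, True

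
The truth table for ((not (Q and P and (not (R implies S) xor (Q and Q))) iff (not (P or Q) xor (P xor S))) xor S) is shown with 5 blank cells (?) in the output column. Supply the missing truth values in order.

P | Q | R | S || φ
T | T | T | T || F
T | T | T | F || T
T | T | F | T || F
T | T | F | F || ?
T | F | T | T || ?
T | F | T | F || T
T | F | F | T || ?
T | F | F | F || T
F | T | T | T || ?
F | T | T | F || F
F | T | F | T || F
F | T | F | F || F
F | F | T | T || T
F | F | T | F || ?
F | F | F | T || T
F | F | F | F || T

F, T, T, F, T

Row P=T, Q=T, R=F, S=F: (not (Q and P and (not (R implies S) xor (Q and Q))) iff (not (P or Q) xor (P xor S))) = F, so the formula = F.
Row P=T, Q=F, R=T, S=T: (not (Q and P and (not (R implies S) xor (Q and Q))) iff (not (P or Q) xor (P xor S))) = F, so the formula = T.
Row P=T, Q=F, R=F, S=T: (not (Q and P and (not (R implies S) xor (Q and Q))) iff (not (P or Q) xor (P xor S))) = F, so the formula = T.
Row P=F, Q=T, R=T, S=T: (not (Q and P and (not (R implies S) xor (Q and Q))) iff (not (P or Q) xor (P xor S))) = T, so the formula = F.
Row P=F, Q=F, R=T, S=F: (not (Q and P and (not (R implies S) xor (Q and Q))) iff (not (P or Q) xor (P xor S))) = T, so the formula = T.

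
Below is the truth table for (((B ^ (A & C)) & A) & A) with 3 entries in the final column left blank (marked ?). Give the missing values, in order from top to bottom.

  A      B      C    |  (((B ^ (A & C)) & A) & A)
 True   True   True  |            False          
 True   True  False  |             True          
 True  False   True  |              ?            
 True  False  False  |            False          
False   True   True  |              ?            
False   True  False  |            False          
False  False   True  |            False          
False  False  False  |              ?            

True, False, False

Row A=True, B=False, C=True: ((B ^ (A & C)) & A) = True, so (((B ^ (A & C)) & A) & A) = True.
Row A=False, B=True, C=True: ((B ^ (A & C)) & A) = False, so (((B ^ (A & C)) & A) & A) = False.
Row A=False, B=False, C=False: ((B ^ (A & C)) & A) = False, so (((B ^ (A & C)) & A) & A) = False.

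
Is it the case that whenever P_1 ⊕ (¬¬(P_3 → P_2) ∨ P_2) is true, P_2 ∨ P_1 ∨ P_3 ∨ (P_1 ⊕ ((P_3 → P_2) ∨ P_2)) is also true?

P_1 | P_2 | P_3 | φ | ψ
--- | --- | --- | - | -
 T  |  T  |  T  | F | T
 T  |  T  |  F  | F | T
 T  |  F  |  T  | T | T
 T  |  F  |  F  | F | T
 F  |  T  |  T  | T | T
 F  |  T  |  F  | T | T
 F  |  F  |  T  | F | T
 F  |  F  |  F  | T | T
In every row where φ is true, ψ is also true, so φ ⊨ ψ.

yes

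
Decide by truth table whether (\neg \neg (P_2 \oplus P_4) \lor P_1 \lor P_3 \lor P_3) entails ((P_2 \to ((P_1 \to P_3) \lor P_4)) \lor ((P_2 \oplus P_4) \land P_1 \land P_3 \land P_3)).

P_1  P_2  P_3  P_4  |  φ  ψ
 F    F    F    F   |  F  T
 F    F    F    T   |  T  T
 F    F    T    F   |  T  T
 F    F    T    T   |  T  T
 F    T    F    F   |  T  T
 F    T    F    T   |  F  T
 F    T    T    F   |  T  T
 F    T    T    T   |  T  T
 T    F    F    F   |  T  T
 T    F    F    T   |  T  T
 T    F    T    F   |  T  T
 T    F    T    T   |  T  T
 T    T    F    F   |  T  F
 T    T    F    T   |  T  T
 T    T    T    F   |  T  T
 T    T    T    T   |  T  T
At P_1=T, P_2=T, P_3=F, P_4=F we have φ true but ψ false, so φ does not entail ψ.

no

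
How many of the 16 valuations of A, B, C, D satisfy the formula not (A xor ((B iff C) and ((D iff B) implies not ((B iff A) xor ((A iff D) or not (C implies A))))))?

A  B  C  D  |  (B iff C)  (D iff B)  (B iff A)  (A iff D)  (C implies A)  not (C implies A)  φ
F  F  F  F  |      T          T          T          T            T                F          F
F  F  F  T  |      T          F          T          F            T                F          F
F  F  T  F  |      F          T          T          T            F                T          T
F  F  T  T  |      F          F          T          F            F                T          T
F  T  F  F  |      F          F          F          T            T                F          T
F  T  F  T  |      F          T          F          F            T                F          T
F  T  T  F  |      T          F          F          T            F                T          F
F  T  T  T  |      T          T          F          F            F                T          T
T  F  F  F  |      T          T          F          F            T                F          T
T  F  F  T  |      T          F          F          T            T                F          T
T  F  T  F  |      F          T          F          F            T                F          F
T  F  T  T  |      F          F          F          T            T                F          F
T  T  F  F  |      F          F          T          F            T                F          F
T  T  F  T  |      F          T          T          T            T                F          F
T  T  T  F  |      T          F          T          F            T                F          T
T  T  T  T  |      T          T          T          T            T                F          T
The formula is true on 9 of the 16 rows.

9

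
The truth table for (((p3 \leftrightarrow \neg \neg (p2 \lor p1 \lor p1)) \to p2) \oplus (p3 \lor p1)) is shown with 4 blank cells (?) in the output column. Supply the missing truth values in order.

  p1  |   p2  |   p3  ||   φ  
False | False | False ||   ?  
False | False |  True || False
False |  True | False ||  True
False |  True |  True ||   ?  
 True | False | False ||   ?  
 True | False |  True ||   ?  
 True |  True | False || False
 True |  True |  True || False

False, False, False, True

Row p1=False, p2=False, p3=False: ((p3 \leftrightarrow \neg \neg (p2 \lor p1 \lor p1)) \to p2) = False, (p3 \lor p1) = False, so the formula = False.
Row p1=False, p2=True, p3=True: ((p3 \leftrightarrow \neg \neg (p2 \lor p1 \lor p1)) \to p2) = True, (p3 \lor p1) = True, so the formula = False.
Row p1=True, p2=False, p3=False: ((p3 \leftrightarrow \neg \neg (p2 \lor p1 \lor p1)) \to p2) = True, (p3 \lor p1) = True, so the formula = False.
Row p1=True, p2=False, p3=True: ((p3 \leftrightarrow \neg \neg (p2 \lor p1 \lor p1)) \to p2) = False, (p3 \lor p1) = True, so the formula = True.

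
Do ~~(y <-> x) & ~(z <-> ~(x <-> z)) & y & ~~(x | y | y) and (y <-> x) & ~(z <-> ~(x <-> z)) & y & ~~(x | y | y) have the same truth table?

equivalent

x | y | z || φ | ψ
T | T | T || T | T
T | T | F || T | T
T | F | T || F | F
T | F | F || F | F
F | T | T || F | F
F | T | F || F | F
F | F | T || F | F
F | F | F || F | F
The columns for φ and ψ agree on every row, so they are logically equivalent.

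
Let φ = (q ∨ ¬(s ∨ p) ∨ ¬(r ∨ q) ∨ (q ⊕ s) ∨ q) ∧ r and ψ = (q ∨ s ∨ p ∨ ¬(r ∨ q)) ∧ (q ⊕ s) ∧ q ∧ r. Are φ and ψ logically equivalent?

p | q | r | s | φ | ψ
- | - | - | - | - | -
T | T | T | T | T | F
T | T | T | F | T | T
T | T | F | T | F | F
T | T | F | F | F | F
T | F | T | T | T | F
T | F | T | F | F | F
T | F | F | T | F | F
T | F | F | F | F | F
F | T | T | T | T | F
F | T | T | F | T | T
F | T | F | T | F | F
F | T | F | F | F | F
F | F | T | T | T | F
F | F | T | F | T | F
F | F | F | T | F | F
F | F | F | F | F | F
The columns differ at p=T, q=T, r=T, s=T (φ=T, ψ=F), so they are not equivalent.

not equivalent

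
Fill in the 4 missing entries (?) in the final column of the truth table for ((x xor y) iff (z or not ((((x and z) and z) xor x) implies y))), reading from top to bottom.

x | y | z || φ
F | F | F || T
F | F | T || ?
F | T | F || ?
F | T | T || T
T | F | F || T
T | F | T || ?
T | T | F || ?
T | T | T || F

Row x=F, y=F, z=T: (x xor y) = F, (z or not ((((x and z) and z) xor x) implies y)) = T, so the formula = F.
Row x=F, y=T, z=F: (x xor y) = T, (z or not ((((x and z) and z) xor x) implies y)) = F, so the formula = F.
Row x=T, y=F, z=T: (x xor y) = T, (z or not ((((x and z) and z) xor x) implies y)) = T, so the formula = T.
Row x=T, y=T, z=F: (x xor y) = F, (z or not ((((x and z) and z) xor x) implies y)) = F, so the formula = T.

F, F, T, T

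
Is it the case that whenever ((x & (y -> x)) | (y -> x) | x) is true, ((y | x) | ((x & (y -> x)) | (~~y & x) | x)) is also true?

  x      y    |    φ      ψ  
False  False  |   True  False
False   True  |  False   True
 True  False  |   True   True
 True   True  |   True   True
At x=False, y=False we have φ true but ψ false, so φ does not entail ψ.

no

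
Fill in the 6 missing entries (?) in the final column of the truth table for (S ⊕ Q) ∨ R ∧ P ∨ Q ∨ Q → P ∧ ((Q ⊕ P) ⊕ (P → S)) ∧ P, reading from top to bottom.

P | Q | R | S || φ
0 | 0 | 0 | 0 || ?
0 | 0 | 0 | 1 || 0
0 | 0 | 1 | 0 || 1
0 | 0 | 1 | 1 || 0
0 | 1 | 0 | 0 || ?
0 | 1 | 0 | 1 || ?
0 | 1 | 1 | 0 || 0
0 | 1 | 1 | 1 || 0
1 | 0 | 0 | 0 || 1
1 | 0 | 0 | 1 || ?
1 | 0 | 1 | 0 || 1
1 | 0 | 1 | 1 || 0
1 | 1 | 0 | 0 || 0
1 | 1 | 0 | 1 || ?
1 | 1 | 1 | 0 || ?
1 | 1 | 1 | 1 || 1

1, 0, 0, 0, 1, 0

Row P=0, Q=0, R=0, S=0: ((S ⊕ Q) ∨ R ∧ P ∨ Q ∨ Q) = 0, (P ∧ ((Q ⊕ P) ⊕ (P → S)) ∧ P) = 0, so the formula = 1.
Row P=0, Q=1, R=0, S=0: ((S ⊕ Q) ∨ R ∧ P ∨ Q ∨ Q) = 1, (P ∧ ((Q ⊕ P) ⊕ (P → S)) ∧ P) = 0, so the formula = 0.
Row P=0, Q=1, R=0, S=1: ((S ⊕ Q) ∨ R ∧ P ∨ Q ∨ Q) = 1, (P ∧ ((Q ⊕ P) ⊕ (P → S)) ∧ P) = 0, so the formula = 0.
Row P=1, Q=0, R=0, S=1: ((S ⊕ Q) ∨ R ∧ P ∨ Q ∨ Q) = 1, (P ∧ ((Q ⊕ P) ⊕ (P → S)) ∧ P) = 0, so the formula = 0.
Row P=1, Q=1, R=0, S=1: ((S ⊕ Q) ∨ R ∧ P ∨ Q ∨ Q) = 1, (P ∧ ((Q ⊕ P) ⊕ (P → S)) ∧ P) = 1, so the formula = 1.
Row P=1, Q=1, R=1, S=0: ((S ⊕ Q) ∨ R ∧ P ∨ Q ∨ Q) = 1, (P ∧ ((Q ⊕ P) ⊕ (P → S)) ∧ P) = 0, so the formula = 0.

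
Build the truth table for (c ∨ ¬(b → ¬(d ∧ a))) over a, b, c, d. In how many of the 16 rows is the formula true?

9

a | b | c | d | (d ∧ a) | ¬(d ∧ a) | (b → ¬(d ∧ a)) | ¬(b → ¬(d ∧ a)) | (c ∨ ¬(b → ¬(d ∧ a)))
- | - | - | - | ------- | -------- | -------------- | --------------- | ---------------------
F | F | F | F |    F    |    T     |       T        |        F        |           F          
F | F | F | T |    F    |    T     |       T        |        F        |           F          
F | F | T | F |    F    |    T     |       T        |        F        |           T          
F | F | T | T |    F    |    T     |       T        |        F        |           T          
F | T | F | F |    F    |    T     |       T        |        F        |           F          
F | T | F | T |    F    |    T     |       T        |        F        |           F          
F | T | T | F |    F    |    T     |       T        |        F        |           T          
F | T | T | T |    F    |    T     |       T        |        F        |           T          
T | F | F | F |    F    |    T     |       T        |        F        |           F          
T | F | F | T |    T    |    F     |       T        |        F        |           F          
T | F | T | F |    F    |    T     |       T        |        F        |           T          
T | F | T | T |    T    |    F     |       T        |        F        |           T          
T | T | F | F |    F    |    T     |       T        |        F        |           F          
T | T | F | T |    T    |    F     |       F        |        T        |           T          
T | T | T | F |    F    |    T     |       T        |        F        |           T          
T | T | T | T |    T    |    F     |       F        |        T        |           T          
The formula is true on 9 of the 16 rows.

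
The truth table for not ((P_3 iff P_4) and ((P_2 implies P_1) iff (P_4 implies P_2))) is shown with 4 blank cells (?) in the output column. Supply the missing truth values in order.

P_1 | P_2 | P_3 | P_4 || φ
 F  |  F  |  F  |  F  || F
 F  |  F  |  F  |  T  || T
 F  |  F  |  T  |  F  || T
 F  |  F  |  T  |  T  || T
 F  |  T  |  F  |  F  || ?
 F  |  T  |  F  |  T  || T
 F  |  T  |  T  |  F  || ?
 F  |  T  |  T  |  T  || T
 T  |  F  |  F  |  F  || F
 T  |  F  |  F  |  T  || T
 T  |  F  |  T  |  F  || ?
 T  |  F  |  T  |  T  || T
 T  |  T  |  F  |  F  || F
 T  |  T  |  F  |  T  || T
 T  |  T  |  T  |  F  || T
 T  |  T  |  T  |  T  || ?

T, T, T, F

Row P_1=F, P_2=T, P_3=F, P_4=F: (P_3 iff P_4) = T, ((P_2 implies P_1) iff (P_4 implies P_2)) = F, ((P_3 iff P_4) and ((P_2 implies P_1) iff (P_4 implies P_2))) = F, so the formula = T.
Row P_1=F, P_2=T, P_3=T, P_4=F: (P_3 iff P_4) = F, ((P_2 implies P_1) iff (P_4 implies P_2)) = F, ((P_3 iff P_4) and ((P_2 implies P_1) iff (P_4 implies P_2))) = F, so the formula = T.
Row P_1=T, P_2=F, P_3=T, P_4=F: (P_3 iff P_4) = F, ((P_2 implies P_1) iff (P_4 implies P_2)) = T, ((P_3 iff P_4) and ((P_2 implies P_1) iff (P_4 implies P_2))) = F, so the formula = T.
Row P_1=T, P_2=T, P_3=T, P_4=T: (P_3 iff P_4) = T, ((P_2 implies P_1) iff (P_4 implies P_2)) = T, ((P_3 iff P_4) and ((P_2 implies P_1) iff (P_4 implies P_2))) = T, so the formula = F.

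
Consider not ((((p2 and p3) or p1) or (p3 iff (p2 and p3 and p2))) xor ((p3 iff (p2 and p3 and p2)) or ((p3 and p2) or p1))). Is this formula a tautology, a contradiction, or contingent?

p1  p2  p3  |  (p2 and p3)  ((p2 and p3) or p1)  (p2 and p3 and p2)  (p3 iff (p2 and p3 and p2))  (p3 and p2)  ((p3 and p2) or p1)  φ
F   F   F   |       F                F                   F                        T                    F                F           T
F   F   T   |       F                F                   F                        F                    F                F           T
F   T   F   |       F                F                   F                        T                    F                F           T
F   T   T   |       T                T                   T                        T                    T                T           T
T   F   F   |       F                T                   F                        T                    F                T           T
T   F   T   |       F                T                   F                        F                    F                T           T
T   T   F   |       F                T                   F                        T                    F                T           T
T   T   T   |       T                T                   T                        T                    T                T           T
Every row is T, so the formula is a tautology.

tautology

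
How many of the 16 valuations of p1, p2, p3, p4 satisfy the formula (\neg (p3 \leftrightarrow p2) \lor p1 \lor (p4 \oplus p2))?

14

p1 | p2 | p3 | p4 || φ
0  | 0  | 0  | 0  || 0
0  | 0  | 0  | 1  || 1
0  | 0  | 1  | 0  || 1
0  | 0  | 1  | 1  || 1
0  | 1  | 0  | 0  || 1
0  | 1  | 0  | 1  || 1
0  | 1  | 1  | 0  || 1
0  | 1  | 1  | 1  || 0
1  | 0  | 0  | 0  || 1
1  | 0  | 0  | 1  || 1
1  | 0  | 1  | 0  || 1
1  | 0  | 1  | 1  || 1
1  | 1  | 0  | 0  || 1
1  | 1  | 0  | 1  || 1
1  | 1  | 1  | 0  || 1
1  | 1  | 1  | 1  || 1
The formula is true on 14 of the 16 rows.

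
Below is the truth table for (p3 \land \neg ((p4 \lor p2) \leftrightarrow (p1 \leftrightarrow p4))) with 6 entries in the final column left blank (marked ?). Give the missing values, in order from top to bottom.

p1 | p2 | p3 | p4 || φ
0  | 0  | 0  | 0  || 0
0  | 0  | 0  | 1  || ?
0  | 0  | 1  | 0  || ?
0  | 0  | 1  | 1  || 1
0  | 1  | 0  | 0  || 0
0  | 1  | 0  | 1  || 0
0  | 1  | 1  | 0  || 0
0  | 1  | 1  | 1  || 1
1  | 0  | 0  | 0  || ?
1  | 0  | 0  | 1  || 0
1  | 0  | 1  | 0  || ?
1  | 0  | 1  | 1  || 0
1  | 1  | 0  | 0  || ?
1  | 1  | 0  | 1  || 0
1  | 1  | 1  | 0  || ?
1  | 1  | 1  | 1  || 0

0, 1, 0, 0, 0, 1

Row p1=0, p2=0, p3=0, p4=1: \neg ((p4 \lor p2) \leftrightarrow (p1 \leftrightarrow p4)) = 1, so the formula = 0.
Row p1=0, p2=0, p3=1, p4=0: \neg ((p4 \lor p2) \leftrightarrow (p1 \leftrightarrow p4)) = 1, so the formula = 1.
Row p1=1, p2=0, p3=0, p4=0: \neg ((p4 \lor p2) \leftrightarrow (p1 \leftrightarrow p4)) = 0, so the formula = 0.
Row p1=1, p2=0, p3=1, p4=0: \neg ((p4 \lor p2) \leftrightarrow (p1 \leftrightarrow p4)) = 0, so the formula = 0.
Row p1=1, p2=1, p3=0, p4=0: \neg ((p4 \lor p2) \leftrightarrow (p1 \leftrightarrow p4)) = 1, so the formula = 0.
Row p1=1, p2=1, p3=1, p4=0: \neg ((p4 \lor p2) \leftrightarrow (p1 \leftrightarrow p4)) = 1, so the formula = 1.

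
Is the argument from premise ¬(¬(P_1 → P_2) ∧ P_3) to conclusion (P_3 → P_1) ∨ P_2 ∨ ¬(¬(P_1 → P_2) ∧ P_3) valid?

yes

P_1  P_2  P_3  |  φ  ψ
 F    F    F   |  T  T
 F    F    T   |  T  T
 F    T    F   |  T  T
 F    T    T   |  T  T
 T    F    F   |  T  T
 T    F    T   |  F  T
 T    T    F   |  T  T
 T    T    T   |  T  T
In every row where φ is true, ψ is also true, so φ ⊨ ψ.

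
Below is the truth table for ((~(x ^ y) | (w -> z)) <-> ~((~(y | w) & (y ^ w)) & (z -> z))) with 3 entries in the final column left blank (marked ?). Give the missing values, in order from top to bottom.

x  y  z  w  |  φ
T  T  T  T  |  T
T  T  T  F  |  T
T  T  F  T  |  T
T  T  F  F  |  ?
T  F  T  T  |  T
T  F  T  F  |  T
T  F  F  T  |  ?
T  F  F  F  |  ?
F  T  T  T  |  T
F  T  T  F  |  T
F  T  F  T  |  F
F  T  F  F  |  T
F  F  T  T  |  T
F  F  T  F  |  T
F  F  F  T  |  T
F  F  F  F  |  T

Row x=T, y=T, z=F, w=F: (~(x ^ y) | (w -> z)) = T, ~((~(y | w) & (y ^ w)) & (z -> z)) = T, so the formula = T.
Row x=T, y=F, z=F, w=T: (~(x ^ y) | (w -> z)) = F, ~((~(y | w) & (y ^ w)) & (z -> z)) = T, so the formula = F.
Row x=T, y=F, z=F, w=F: (~(x ^ y) | (w -> z)) = T, ~((~(y | w) & (y ^ w)) & (z -> z)) = T, so the formula = T.

T, F, T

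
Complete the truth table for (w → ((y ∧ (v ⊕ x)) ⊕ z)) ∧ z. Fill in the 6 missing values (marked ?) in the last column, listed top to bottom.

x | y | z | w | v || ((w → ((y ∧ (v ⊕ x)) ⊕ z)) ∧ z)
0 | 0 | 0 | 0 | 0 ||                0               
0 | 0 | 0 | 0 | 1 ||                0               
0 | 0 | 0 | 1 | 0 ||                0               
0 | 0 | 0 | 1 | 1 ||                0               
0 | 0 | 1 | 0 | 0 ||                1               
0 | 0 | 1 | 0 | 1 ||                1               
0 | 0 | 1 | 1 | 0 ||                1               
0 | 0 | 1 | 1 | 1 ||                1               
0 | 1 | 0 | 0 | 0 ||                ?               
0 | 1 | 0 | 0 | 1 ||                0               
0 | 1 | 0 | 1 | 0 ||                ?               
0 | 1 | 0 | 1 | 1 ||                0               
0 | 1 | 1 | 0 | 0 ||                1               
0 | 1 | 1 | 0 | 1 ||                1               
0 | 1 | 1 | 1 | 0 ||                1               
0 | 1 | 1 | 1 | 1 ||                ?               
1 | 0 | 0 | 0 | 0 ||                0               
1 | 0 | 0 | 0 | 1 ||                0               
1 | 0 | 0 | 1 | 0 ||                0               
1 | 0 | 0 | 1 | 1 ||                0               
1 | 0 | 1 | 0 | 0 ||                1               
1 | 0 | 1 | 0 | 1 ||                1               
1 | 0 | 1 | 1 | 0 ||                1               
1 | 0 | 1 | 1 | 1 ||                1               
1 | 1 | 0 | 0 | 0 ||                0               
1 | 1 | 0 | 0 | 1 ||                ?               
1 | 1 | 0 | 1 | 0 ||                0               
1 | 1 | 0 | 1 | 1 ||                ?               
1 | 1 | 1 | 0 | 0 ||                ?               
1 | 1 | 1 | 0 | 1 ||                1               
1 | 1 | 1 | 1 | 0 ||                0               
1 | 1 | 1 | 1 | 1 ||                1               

0, 0, 0, 0, 0, 1

Row x=0, y=1, z=0, w=0, v=0: (w → ((y ∧ (v ⊕ x)) ⊕ z)) = 1, so ((w → ((y ∧ (v ⊕ x)) ⊕ z)) ∧ z) = 0.
Row x=0, y=1, z=0, w=1, v=0: (w → ((y ∧ (v ⊕ x)) ⊕ z)) = 0, so ((w → ((y ∧ (v ⊕ x)) ⊕ z)) ∧ z) = 0.
Row x=0, y=1, z=1, w=1, v=1: (w → ((y ∧ (v ⊕ x)) ⊕ z)) = 0, so ((w → ((y ∧ (v ⊕ x)) ⊕ z)) ∧ z) = 0.
Row x=1, y=1, z=0, w=0, v=1: (w → ((y ∧ (v ⊕ x)) ⊕ z)) = 1, so ((w → ((y ∧ (v ⊕ x)) ⊕ z)) ∧ z) = 0.
Row x=1, y=1, z=0, w=1, v=1: (w → ((y ∧ (v ⊕ x)) ⊕ z)) = 0, so ((w → ((y ∧ (v ⊕ x)) ⊕ z)) ∧ z) = 0.
Row x=1, y=1, z=1, w=0, v=0: (w → ((y ∧ (v ⊕ x)) ⊕ z)) = 1, so ((w → ((y ∧ (v ⊕ x)) ⊕ z)) ∧ z) = 1.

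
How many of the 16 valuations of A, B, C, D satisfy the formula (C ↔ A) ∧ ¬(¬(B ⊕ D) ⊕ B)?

4

A | B | C | D | ((C ↔ A) ∧ ¬(¬(B ⊕ D) ⊕ B))
- | - | - | - | ---------------------------
0 | 0 | 0 | 0 |              0             
0 | 0 | 0 | 1 |              1             
0 | 0 | 1 | 0 |              0             
0 | 0 | 1 | 1 |              0             
0 | 1 | 0 | 0 |              0             
0 | 1 | 0 | 1 |              1             
0 | 1 | 1 | 0 |              0             
0 | 1 | 1 | 1 |              0             
1 | 0 | 0 | 0 |              0             
1 | 0 | 0 | 1 |              0             
1 | 0 | 1 | 0 |              0             
1 | 0 | 1 | 1 |              1             
1 | 1 | 0 | 0 |              0             
1 | 1 | 0 | 1 |              0             
1 | 1 | 1 | 0 |              0             
1 | 1 | 1 | 1 |              1             
The formula is true on 4 of the 16 rows.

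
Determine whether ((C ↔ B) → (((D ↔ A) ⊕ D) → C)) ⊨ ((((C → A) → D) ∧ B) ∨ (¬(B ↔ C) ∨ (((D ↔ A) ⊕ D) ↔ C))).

no

  A      B      C      D    |    φ      ψ  
 True   True   True   True  |   True   True
 True   True   True  False  |   True  False
 True   True  False   True  |   True   True
 True   True  False  False  |   True   True
 True  False   True   True  |   True   True
 True  False   True  False  |   True   True
 True  False  False   True  |   True   True
 True  False  False  False  |   True   True
False   True   True   True  |   True   True
False   True   True  False  |   True   True
False   True  False   True  |   True   True
False   True  False  False  |   True   True
False  False   True   True  |   True   True
False  False   True  False  |   True   True
False  False  False   True  |  False  False
False  False  False  False  |  False  False
At A=True, B=True, C=True, D=False we have φ true but ψ false, so φ does not entail ψ.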